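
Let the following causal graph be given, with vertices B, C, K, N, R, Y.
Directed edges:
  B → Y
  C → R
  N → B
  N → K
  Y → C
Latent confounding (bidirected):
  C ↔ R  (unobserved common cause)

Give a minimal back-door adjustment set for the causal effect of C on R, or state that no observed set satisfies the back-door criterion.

C→R: no observed back-door set.

desc(C)\{C}={R}; candidates ⊆ {B,K,N,Y}.
C↔R: latent back-door arc(s) into C.
size 0: {}; under {} C still reaches {B,K,N,R,Y} ∋ R.
size 1: {B}, {K}, {N} …(+1); under {B} C still reaches {R,Y} ∋ R.
size 2: {B,K}, {B,N}, {B,Y} …(+3); under {B,K} C still reaches {R,Y} ∋ R.
C↔R cannot be blocked by any observed set — no back-door set.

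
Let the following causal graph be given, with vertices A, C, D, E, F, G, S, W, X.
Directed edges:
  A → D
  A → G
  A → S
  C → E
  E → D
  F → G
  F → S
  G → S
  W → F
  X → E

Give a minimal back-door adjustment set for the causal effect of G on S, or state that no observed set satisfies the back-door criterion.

G→S: minimal back-door set {A, F}.

desc(G)\{G}={S}; candidates ⊆ {A,C,D,E,F,W,X}.
size 0: {}; under {} G still reaches {A,D,F,S,W} ∋ S.
size 1: {A}, {C}, {D} …(+4); under {A} G still reaches {F,S,W} ∋ S.
{A,F}: G⊥S given {A,F} in G with G→· removed — back-door holds.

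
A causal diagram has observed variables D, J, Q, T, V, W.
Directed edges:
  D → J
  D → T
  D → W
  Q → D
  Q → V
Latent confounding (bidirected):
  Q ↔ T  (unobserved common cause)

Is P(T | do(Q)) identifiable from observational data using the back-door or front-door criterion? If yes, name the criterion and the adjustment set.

P(T|do(Q)): frontdoor, adjust for {D}.

desc(Q)\{Q}={D,J,T,V,W}; candidates ⊆ {—}.
Q↔T: latent back-door arc(s) into Q.
size 0: {}; under {} Q still reaches {T} ∋ T.
Q↔T cannot be blocked by any observed set — no back-door set.
{D}: (i) intercepts every directed Q→T path; (ii) no back-door Q→{D}; (iii) {Q} blocks every back-door {D}→T. Front-door holds.
P(T|do(Q)) = Σ_{D} P(D|Q) Σ_{Q'} P(T|D,Q')P(Q').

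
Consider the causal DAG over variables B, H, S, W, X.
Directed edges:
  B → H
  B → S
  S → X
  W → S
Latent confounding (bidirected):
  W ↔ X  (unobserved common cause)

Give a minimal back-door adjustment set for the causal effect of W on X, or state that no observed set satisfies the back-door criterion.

desc(W)\{W}={S,X}; candidates ⊆ {B,H}.
W↔X: latent back-door arc(s) into W.
size 0: {}; under {} W still reaches {X} ∋ X.
size 1: {B}, {H}; under {B} W still reaches {X} ∋ X.
size 2: {B,H}; under {B,H} W still reaches {X} ∋ X.
W↔X cannot be blocked by any observed set — no back-door set.

W→X: no observed back-door set.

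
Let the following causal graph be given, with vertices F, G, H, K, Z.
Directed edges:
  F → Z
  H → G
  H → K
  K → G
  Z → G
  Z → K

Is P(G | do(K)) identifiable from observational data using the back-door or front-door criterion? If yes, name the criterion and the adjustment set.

desc(K)\{K}={G}; candidates ⊆ {F,H,Z}.
size 0: {}; under {} K still reaches {F,G,H,Z} ∋ G.
size 1: {F}, {H}, {Z}; under {F} K still reaches {G,H,Z} ∋ G.
{H,Z}: K⊥G given {H,Z} in G with K→· removed — back-door holds.
P(G|do(K)) = Σ_{H,Z} P(G|K,H,Z)·P(H,Z).

P(G|do(K)): backdoor, adjust for {H, Z}.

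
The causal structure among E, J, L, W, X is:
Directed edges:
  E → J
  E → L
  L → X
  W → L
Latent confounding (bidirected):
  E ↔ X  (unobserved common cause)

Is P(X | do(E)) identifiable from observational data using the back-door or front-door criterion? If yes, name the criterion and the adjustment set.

desc(E)\{E}={J,L,X}; candidates ⊆ {W}.
E↔X: latent back-door arc(s) into E.
size 0: {}; under {} E still reaches {X} ∋ X.
size 1: {W}; under {W} E still reaches {X} ∋ X.
E↔X cannot be blocked by any observed set — no back-door set.
{L}: (i) intercepts every directed E→X path; (ii) no back-door E→{L}; (iii) {E} blocks every back-door {L}→X. Front-door holds.
P(X|do(E)) = Σ_{L} P(L|E) Σ_{E'} P(X|L,E')P(E').

P(X|do(E)): frontdoor, adjust for {L}.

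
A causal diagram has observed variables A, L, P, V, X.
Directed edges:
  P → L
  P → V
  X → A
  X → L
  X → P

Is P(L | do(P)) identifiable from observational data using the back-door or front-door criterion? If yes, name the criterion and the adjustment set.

P(L|do(P)): backdoor, adjust for {X}.

desc(P)\{P}={L,V}; candidates ⊆ {A,X}.
size 0: {}; under {} P still reaches {A,L,X} ∋ L.
{X}: P⊥L given {X} in G with P→· removed — back-door holds.
P(L|do(P)) = Σ_{X} P(L|P,X)·P(X).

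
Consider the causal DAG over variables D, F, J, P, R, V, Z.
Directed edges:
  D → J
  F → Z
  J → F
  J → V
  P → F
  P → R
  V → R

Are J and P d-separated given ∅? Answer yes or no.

Yes — J ⊥ P | ∅.

Bayes-Ball from J | ∅ reaches {D,F,R,V,Z}.
P ∉ reach(J|∅) ⇒ J ⊥ P | ∅.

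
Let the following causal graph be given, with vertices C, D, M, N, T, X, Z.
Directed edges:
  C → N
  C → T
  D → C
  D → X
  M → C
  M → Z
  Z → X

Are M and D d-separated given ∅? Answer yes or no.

Yes — M ⊥ D | ∅.

Bayes-Ball from M | ∅ reaches {C,N,T,X,Z}.
D ∉ reach(M|∅) ⇒ M ⊥ D | ∅.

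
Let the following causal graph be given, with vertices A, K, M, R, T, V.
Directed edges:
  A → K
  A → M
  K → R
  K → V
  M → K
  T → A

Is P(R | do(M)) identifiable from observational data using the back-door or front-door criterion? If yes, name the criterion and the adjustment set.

desc(M)\{M}={K,R,V}; candidates ⊆ {A,T}.
size 0: {}; under {} M still reaches {A,K,R,T,V} ∋ R.
{A}: M⊥R given {A} in G with M→· removed — back-door holds.
P(R|do(M)) = Σ_{A} P(R|M,A)·P(A).

P(R|do(M)): backdoor, adjust for {A}.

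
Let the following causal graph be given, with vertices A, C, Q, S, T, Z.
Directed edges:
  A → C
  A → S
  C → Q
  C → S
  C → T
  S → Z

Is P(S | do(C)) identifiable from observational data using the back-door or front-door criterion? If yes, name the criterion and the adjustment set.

P(S|do(C)): backdoor, adjust for {A}.

desc(C)\{C}={Q,S,T,Z}; candidates ⊆ {A}.
size 0: {}; under {} C still reaches {A,S,Z} ∋ S.
{A}: C⊥S given {A} in G with C→· removed — back-door holds.
P(S|do(C)) = Σ_{A} P(S|C,A)·P(A).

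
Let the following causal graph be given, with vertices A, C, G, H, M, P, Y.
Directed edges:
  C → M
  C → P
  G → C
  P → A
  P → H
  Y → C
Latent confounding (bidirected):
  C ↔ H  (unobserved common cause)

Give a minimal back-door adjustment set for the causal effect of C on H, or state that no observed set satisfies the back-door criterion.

C→H: no observed back-door set.

desc(C)\{C}={A,H,M,P}; candidates ⊆ {G,Y}.
C↔H: latent back-door arc(s) into C.
size 0: {}; under {} C still reaches {G,H,Y} ∋ H.
size 1: {G}, {Y}; under {G} C still reaches {H,Y} ∋ H.
size 2: {G,Y}; under {G,Y} C still reaches {H} ∋ H.
C↔H cannot be blocked by any observed set — no back-door set.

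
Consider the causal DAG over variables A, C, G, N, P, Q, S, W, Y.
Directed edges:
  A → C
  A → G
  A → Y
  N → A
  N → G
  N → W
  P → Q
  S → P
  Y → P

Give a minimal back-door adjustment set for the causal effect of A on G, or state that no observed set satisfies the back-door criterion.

desc(A)\{A}={C,G,P,Q,Y}; candidates ⊆ {N,S,W}.
size 0: {}; under {} A still reaches {G,N,W} ∋ G.
{N}: A⊥G given {N} in G with A→· removed — back-door holds.

A→G: minimal back-door set {N}.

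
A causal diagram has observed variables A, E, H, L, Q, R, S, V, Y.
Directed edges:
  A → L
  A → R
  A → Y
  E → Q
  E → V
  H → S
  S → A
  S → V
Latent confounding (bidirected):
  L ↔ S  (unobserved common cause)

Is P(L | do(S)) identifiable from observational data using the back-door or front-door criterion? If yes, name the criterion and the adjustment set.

P(L|do(S)): frontdoor, adjust for {A}.

desc(S)\{S}={A,L,R,V,Y}; candidates ⊆ {E,H,Q}.
S↔L: latent back-door arc(s) into S.
size 0: {}; under {} S still reaches {H,L} ∋ L.
size 1: {E}, {H}, {Q}; under {E} S still reaches {H,L} ∋ L.
size 2: {E,H}, {E,Q}, {H,Q}; under {E,H} S still reaches {L} ∋ L.
S↔L cannot be blocked by any observed set — no back-door set.
{A}: (i) intercepts every directed S→L path; (ii) no back-door S→{A}; (iii) {S} blocks every back-door {A}→L. Front-door holds.
P(L|do(S)) = Σ_{A} P(A|S) Σ_{S'} P(L|A,S')P(S').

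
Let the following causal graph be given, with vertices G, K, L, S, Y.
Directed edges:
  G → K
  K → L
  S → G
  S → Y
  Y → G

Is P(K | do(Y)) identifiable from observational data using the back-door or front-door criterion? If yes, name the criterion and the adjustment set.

P(K|do(Y)): backdoor, adjust for {S}.

desc(Y)\{Y}={G,K,L}; candidates ⊆ {S}.
size 0: {}; under {} Y still reaches {G,K,L,S} ∋ K.
{S}: Y⊥K given {S} in G with Y→· removed — back-door holds.
P(K|do(Y)) = Σ_{S} P(K|Y,S)·P(S).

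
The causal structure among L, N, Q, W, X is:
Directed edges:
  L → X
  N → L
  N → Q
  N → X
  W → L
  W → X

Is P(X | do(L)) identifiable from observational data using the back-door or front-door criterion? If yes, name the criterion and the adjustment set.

desc(L)\{L}={X}; candidates ⊆ {N,Q,W}.
size 0: {}; under {} L still reaches {N,Q,W,X} ∋ X.
size 1: {N}, {Q}, {W}; under {N} L still reaches {W,X} ∋ X.
{N,W}: L⊥X given {N,W} in G with L→· removed — back-door holds.
P(X|do(L)) = Σ_{N,W} P(X|L,N,W)·P(N,W).

P(X|do(L)): backdoor, adjust for {N, W}.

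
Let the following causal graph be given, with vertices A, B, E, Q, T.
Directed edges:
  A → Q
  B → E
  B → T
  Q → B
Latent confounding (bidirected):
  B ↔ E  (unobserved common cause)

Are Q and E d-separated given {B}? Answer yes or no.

No — Q and E are d-connected given {B}.

Bayes-Ball from Q | {B} reaches {A,E}.
E ∈ reach(Q|{B}) ⇒ Q ⊥̸ E | {B}.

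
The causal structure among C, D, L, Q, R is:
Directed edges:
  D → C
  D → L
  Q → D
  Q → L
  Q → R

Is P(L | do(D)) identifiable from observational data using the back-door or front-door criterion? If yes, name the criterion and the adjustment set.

desc(D)\{D}={C,L}; candidates ⊆ {Q,R}.
size 0: {}; under {} D still reaches {L,Q,R} ∋ L.
{Q}: D⊥L given {Q} in G with D→· removed — back-door holds.
P(L|do(D)) = Σ_{Q} P(L|D,Q)·P(Q).

P(L|do(D)): backdoor, adjust for {Q}.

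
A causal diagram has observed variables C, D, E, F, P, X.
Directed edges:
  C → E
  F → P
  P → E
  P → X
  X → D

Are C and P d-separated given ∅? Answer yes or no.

Yes — C ⊥ P | ∅.

Bayes-Ball from C | ∅ reaches {E}.
P ∉ reach(C|∅) ⇒ C ⊥ P | ∅.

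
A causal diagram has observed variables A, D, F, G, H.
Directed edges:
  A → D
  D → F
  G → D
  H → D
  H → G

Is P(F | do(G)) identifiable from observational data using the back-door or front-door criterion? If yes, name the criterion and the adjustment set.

desc(G)\{G}={D,F}; candidates ⊆ {A,H}.
size 0: {}; under {} G still reaches {D,F,H} ∋ F.
{H}: G⊥F given {H} in G with G→· removed — back-door holds.
P(F|do(G)) = Σ_{H} P(F|G,H)·P(H).

P(F|do(G)): backdoor, adjust for {H}.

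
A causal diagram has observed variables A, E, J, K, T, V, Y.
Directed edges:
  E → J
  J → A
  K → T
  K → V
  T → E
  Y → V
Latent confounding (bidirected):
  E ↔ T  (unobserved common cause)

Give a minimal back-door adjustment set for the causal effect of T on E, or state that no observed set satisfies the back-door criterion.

desc(T)\{T}={A,E,J}; candidates ⊆ {K,V,Y}.
T↔E: latent back-door arc(s) into T.
size 0: {}; under {} T still reaches {A,E,J,K,V} ∋ E.
size 1: {K}, {V}, {Y}; under {K} T still reaches {A,E,J} ∋ E.
size 2: {K,V}, {K,Y}, {V,Y}; under {K,V} T still reaches {A,E,J} ∋ E.
T↔E cannot be blocked by any observed set — no back-door set.

T→E: no observed back-door set.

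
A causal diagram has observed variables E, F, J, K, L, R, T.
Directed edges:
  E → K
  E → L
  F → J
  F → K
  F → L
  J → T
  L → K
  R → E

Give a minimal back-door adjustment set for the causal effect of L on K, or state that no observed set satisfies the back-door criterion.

desc(L)\{L}={K}; candidates ⊆ {E,F,J,R,T}.
size 0: {}; under {} L still reaches {E,F,J,K,R,T} ∋ K.
size 1: {E}, {F}, {J} …(+2); under {E} L still reaches {F,J,K,T} ∋ K.
{E,F}: L⊥K given {E,F} in G with L→· removed — back-door holds.

L→K: minimal back-door set {E, F}.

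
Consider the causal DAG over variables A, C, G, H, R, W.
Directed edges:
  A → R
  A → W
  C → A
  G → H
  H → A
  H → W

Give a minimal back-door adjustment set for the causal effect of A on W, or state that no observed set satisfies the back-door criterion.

desc(A)\{A}={R,W}; candidates ⊆ {C,G,H}.
size 0: {}; under {} A still reaches {C,G,H,W} ∋ W.
{H}: A⊥W given {H} in G with A→· removed — back-door holds.

A→W: minimal back-door set {H}.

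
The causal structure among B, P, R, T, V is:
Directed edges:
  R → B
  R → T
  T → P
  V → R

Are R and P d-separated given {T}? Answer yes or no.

Bayes-Ball from R | {T} reaches {B,V}.
P ∉ reach(R|{T}) ⇒ R ⊥ P | {T}.

Yes — R ⊥ P | {T}.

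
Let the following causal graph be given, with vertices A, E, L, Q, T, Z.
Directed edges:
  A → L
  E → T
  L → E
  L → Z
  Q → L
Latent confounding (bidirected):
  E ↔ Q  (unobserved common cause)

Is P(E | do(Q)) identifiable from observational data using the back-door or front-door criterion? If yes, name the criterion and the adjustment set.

desc(Q)\{Q}={E,L,T,Z}; candidates ⊆ {A}.
Q↔E: latent back-door arc(s) into Q.
size 0: {}; under {} Q still reaches {E,T} ∋ E.
size 1: {A}; under {A} Q still reaches {E,T} ∋ E.
Q↔E cannot be blocked by any observed set — no back-door set.
{L}: (i) intercepts every directed Q→E path; (ii) no back-door Q→{L}; (iii) {Q} blocks every back-door {L}→E. Front-door holds.
P(E|do(Q)) = Σ_{L} P(L|Q) Σ_{Q'} P(E|L,Q')P(Q').

P(E|do(Q)): frontdoor, adjust for {L}.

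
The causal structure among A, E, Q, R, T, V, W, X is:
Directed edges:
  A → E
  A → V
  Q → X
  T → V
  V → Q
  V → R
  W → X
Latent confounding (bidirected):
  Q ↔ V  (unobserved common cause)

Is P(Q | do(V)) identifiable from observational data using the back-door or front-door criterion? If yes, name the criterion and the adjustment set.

P(Q|do(V)): not identifiable (no BD/FD set).

desc(V)\{V}={Q,R,X}; candidates ⊆ {A,E,T,W}.
V↔Q: latent back-door arc(s) into V.
size 0: {}; under {} V still reaches {A,E,Q,T,X} ∋ Q.
size 1: {A}, {E}, {T} …(+1); under {A} V still reaches {Q,T,X} ∋ Q.
size 2: {A,E}, {A,T}, {A,W} …(+3); under {A,E} V still reaches {Q,T,X} ∋ Q.
V↔Q cannot be blocked by any observed set — no back-door set.
No mediator lies on a directed V→…→Q path.
Neither criterion identifies P(Q|do(V)) in this graph.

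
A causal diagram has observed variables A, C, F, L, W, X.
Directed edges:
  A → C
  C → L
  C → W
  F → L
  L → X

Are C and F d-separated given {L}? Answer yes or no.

Bayes-Ball from C | {L} reaches {A,F,W}.
F ∈ reach(C|{L}) ⇒ C ⊥̸ F | {L}.

No — C and F are d-connected given {L}.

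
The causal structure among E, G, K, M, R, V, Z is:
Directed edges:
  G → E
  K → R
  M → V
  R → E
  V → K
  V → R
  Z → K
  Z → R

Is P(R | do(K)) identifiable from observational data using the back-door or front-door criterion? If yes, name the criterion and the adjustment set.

P(R|do(K)): backdoor, adjust for {V, Z}.

desc(K)\{K}={E,R}; candidates ⊆ {G,M,V,Z}.
size 0: {}; under {} K still reaches {E,M,R,V,Z} ∋ R.
size 1: {G}, {M}, {V} …(+1); under {G} K still reaches {E,M,R,V,Z} ∋ R.
{V,Z}: K⊥R given {V,Z} in G with K→· removed — back-door holds.
P(R|do(K)) = Σ_{V,Z} P(R|K,V,Z)·P(V,Z).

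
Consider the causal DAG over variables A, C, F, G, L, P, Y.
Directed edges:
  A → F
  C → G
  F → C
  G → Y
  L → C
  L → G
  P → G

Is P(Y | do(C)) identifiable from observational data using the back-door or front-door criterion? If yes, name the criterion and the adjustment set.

desc(C)\{C}={G,Y}; candidates ⊆ {A,F,L,P}.
size 0: {}; under {} C still reaches {A,F,G,L,Y} ∋ Y.
{L}: C⊥Y given {L} in G with C→· removed — back-door holds.
P(Y|do(C)) = Σ_{L} P(Y|C,L)·P(L).

P(Y|do(C)): backdoor, adjust for {L}.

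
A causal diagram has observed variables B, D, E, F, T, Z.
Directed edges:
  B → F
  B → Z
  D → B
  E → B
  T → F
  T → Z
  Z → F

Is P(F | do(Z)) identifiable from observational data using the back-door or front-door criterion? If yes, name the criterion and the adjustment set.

desc(Z)\{Z}={F}; candidates ⊆ {B,D,E,T}.
size 0: {}; under {} Z still reaches {B,D,E,F,T} ∋ F.
size 1: {B}, {D}, {E} …(+1); under {B} Z still reaches {F,T} ∋ F.
{B,T}: Z⊥F given {B,T} in G with Z→· removed — back-door holds.
P(F|do(Z)) = Σ_{B,T} P(F|Z,B,T)·P(B,T).

P(F|do(Z)): backdoor, adjust for {B, T}.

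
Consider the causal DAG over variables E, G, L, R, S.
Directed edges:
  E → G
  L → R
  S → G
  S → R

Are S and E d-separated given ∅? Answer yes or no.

Yes — S ⊥ E | ∅.

Bayes-Ball from S | ∅ reaches {G,R}.
E ∉ reach(S|∅) ⇒ S ⊥ E | ∅.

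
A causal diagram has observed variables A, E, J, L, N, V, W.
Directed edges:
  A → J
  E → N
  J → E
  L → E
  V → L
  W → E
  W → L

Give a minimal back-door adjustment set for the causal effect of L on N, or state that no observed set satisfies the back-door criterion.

L→N: minimal back-door set {W}.

desc(L)\{L}={E,N}; candidates ⊆ {A,J,V,W}.
size 0: {}; under {} L still reaches {E,N,V,W} ∋ N.
{W}: L⊥N given {W} in G with L→· removed — back-door holds.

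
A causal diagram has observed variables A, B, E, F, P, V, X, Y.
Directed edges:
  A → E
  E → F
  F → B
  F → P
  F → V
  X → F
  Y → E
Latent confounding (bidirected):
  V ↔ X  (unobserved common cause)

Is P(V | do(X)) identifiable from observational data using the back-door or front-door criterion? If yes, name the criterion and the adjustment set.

P(V|do(X)): frontdoor, adjust for {F}.

desc(X)\{X}={B,F,P,V}; candidates ⊆ {A,E,Y}.
X↔V: latent back-door arc(s) into X.
size 0: {}; under {} X still reaches {V} ∋ V.
size 1: {A}, {E}, {Y}; under {A} X still reaches {V} ∋ V.
size 2: {A,E}, {A,Y}, {E,Y}; under {A,E} X still reaches {V} ∋ V.
X↔V cannot be blocked by any observed set — no back-door set.
{F}: (i) intercepts every directed X→V path; (ii) no back-door X→{F}; (iii) {X} blocks every back-door {F}→V. Front-door holds.
P(V|do(X)) = Σ_{F} P(F|X) Σ_{X'} P(V|F,X')P(X').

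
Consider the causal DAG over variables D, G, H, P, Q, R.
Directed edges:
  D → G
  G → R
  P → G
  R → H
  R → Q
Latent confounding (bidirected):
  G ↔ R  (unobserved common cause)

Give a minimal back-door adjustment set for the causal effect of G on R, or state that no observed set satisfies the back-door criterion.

G→R: no observed back-door set.

desc(G)\{G}={H,Q,R}; candidates ⊆ {D,P}.
G↔R: latent back-door arc(s) into G.
size 0: {}; under {} G still reaches {D,H,P,Q,R} ∋ R.
size 1: {D}, {P}; under {D} G still reaches {H,P,Q,R} ∋ R.
size 2: {D,P}; under {D,P} G still reaches {H,Q,R} ∋ R.
G↔R cannot be blocked by any observed set — no back-door set.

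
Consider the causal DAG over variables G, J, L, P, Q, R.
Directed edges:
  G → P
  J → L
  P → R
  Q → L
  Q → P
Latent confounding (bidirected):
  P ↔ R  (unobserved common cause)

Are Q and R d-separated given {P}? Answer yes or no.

No — Q and R are d-connected given {P}.

Bayes-Ball from Q | {P} reaches {G,L,R}.
R ∈ reach(Q|{P}) ⇒ Q ⊥̸ R | {P}.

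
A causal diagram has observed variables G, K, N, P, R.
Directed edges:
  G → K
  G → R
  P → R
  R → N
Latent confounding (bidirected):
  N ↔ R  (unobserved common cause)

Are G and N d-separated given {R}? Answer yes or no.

Bayes-Ball from G | {R} reaches {K,N,P}.
N ∈ reach(G|{R}) ⇒ G ⊥̸ N | {R}.

No — G and N are d-connected given {R}.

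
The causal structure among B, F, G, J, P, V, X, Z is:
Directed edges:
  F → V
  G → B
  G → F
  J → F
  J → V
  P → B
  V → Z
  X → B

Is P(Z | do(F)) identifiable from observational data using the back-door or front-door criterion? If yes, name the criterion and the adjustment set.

desc(F)\{F}={V,Z}; candidates ⊆ {B,G,J,P,X}.
size 0: {}; under {} F still reaches {B,G,J,V,Z} ∋ Z.
{J}: F⊥Z given {J} in G with F→· removed — back-door holds.
P(Z|do(F)) = Σ_{J} P(Z|F,J)·P(J).

P(Z|do(F)): backdoor, adjust for {J}.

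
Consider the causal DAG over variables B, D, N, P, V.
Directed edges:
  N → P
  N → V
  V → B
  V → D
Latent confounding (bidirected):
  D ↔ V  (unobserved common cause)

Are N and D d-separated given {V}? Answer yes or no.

Bayes-Ball from N | {V} reaches {D,P}.
D ∈ reach(N|{V}) ⇒ N ⊥̸ D | {V}.

No — N and D are d-connected given {V}.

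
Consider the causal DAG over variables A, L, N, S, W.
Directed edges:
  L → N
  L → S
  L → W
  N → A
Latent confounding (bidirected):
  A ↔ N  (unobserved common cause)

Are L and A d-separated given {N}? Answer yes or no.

No — L and A are d-connected given {N}.

Bayes-Ball from L | {N} reaches {A,S,W}.
A ∈ reach(L|{N}) ⇒ L ⊥̸ A | {N}.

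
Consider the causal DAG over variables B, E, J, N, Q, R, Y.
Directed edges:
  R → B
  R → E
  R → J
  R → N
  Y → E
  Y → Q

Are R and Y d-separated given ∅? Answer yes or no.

Yes — R ⊥ Y | ∅.

Bayes-Ball from R | ∅ reaches {B,E,J,N}.
Y ∉ reach(R|∅) ⇒ R ⊥ Y | ∅.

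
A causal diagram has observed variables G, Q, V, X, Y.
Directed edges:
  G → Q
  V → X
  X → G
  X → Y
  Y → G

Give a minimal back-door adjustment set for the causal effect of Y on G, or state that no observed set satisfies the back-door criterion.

desc(Y)\{Y}={G,Q}; candidates ⊆ {V,X}.
size 0: {}; under {} Y still reaches {G,Q,V,X} ∋ G.
{X}: Y⊥G given {X} in G with Y→· removed — back-door holds.

Y→G: minimal back-door set {X}.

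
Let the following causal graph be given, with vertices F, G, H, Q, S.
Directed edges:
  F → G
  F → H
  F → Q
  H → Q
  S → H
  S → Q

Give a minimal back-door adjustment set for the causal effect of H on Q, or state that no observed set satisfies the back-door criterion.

H→Q: minimal back-door set {F, S}.

desc(H)\{H}={Q}; candidates ⊆ {F,G,S}.
size 0: {}; under {} H still reaches {F,G,Q,S} ∋ Q.
size 1: {F}, {G}, {S}; under {F} H still reaches {Q,S} ∋ Q.
{F,S}: H⊥Q given {F,S} in G with H→· removed — back-door holds.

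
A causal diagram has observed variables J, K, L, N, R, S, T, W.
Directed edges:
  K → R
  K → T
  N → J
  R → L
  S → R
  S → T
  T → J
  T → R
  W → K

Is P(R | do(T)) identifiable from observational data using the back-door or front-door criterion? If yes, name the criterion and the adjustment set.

desc(T)\{T}={J,L,R}; candidates ⊆ {K,N,S,W}.
size 0: {}; under {} T still reaches {K,L,R,S,W} ∋ R.
size 1: {K}, {N}, {S} …(+1); under {K} T still reaches {L,R,S} ∋ R.
{K,S}: T⊥R given {K,S} in G with T→· removed — back-door holds.
P(R|do(T)) = Σ_{K,S} P(R|T,K,S)·P(K,S).

P(R|do(T)): backdoor, adjust for {K, S}.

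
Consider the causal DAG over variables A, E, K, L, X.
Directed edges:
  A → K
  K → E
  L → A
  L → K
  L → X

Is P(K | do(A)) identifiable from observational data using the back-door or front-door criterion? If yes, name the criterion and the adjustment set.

P(K|do(A)): backdoor, adjust for {L}.

desc(A)\{A}={E,K}; candidates ⊆ {L,X}.
size 0: {}; under {} A still reaches {E,K,L,X} ∋ K.
{L}: A⊥K given {L} in G with A→· removed — back-door holds.
P(K|do(A)) = Σ_{L} P(K|A,L)·P(L).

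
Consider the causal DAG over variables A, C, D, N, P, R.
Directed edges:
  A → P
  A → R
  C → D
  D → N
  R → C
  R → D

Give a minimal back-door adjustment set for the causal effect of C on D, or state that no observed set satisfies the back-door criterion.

C→D: minimal back-door set {R}.

desc(C)\{C}={D,N}; candidates ⊆ {A,P,R}.
size 0: {}; under {} C still reaches {A,D,N,P,R} ∋ D.
{R}: C⊥D given {R} in G with C→· removed — back-door holds.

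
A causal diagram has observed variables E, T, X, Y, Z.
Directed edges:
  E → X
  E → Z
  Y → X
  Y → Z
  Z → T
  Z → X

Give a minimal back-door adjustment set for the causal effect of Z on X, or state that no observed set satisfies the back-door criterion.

Z→X: minimal back-door set {E, Y}.

desc(Z)\{Z}={T,X}; candidates ⊆ {E,Y}.
size 0: {}; under {} Z still reaches {E,X,Y} ∋ X.
size 1: {E}, {Y}; under {E} Z still reaches {X,Y} ∋ X.
{E,Y}: Z⊥X given {E,Y} in G with Z→· removed — back-door holds.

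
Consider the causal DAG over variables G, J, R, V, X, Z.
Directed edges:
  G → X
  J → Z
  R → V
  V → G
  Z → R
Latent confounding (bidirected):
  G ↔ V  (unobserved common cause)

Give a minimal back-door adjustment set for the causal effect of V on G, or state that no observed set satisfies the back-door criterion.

desc(V)\{V}={G,X}; candidates ⊆ {J,R,Z}.
V↔G: latent back-door arc(s) into V.
size 0: {}; under {} V still reaches {G,J,R,X,Z} ∋ G.
size 1: {J}, {R}, {Z}; under {J} V still reaches {G,R,X,Z} ∋ G.
size 2: {J,R}, {J,Z}, {R,Z}; under {J,R} V still reaches {G,X} ∋ G.
V↔G cannot be blocked by any observed set — no back-door set.

V→G: no observed back-door set.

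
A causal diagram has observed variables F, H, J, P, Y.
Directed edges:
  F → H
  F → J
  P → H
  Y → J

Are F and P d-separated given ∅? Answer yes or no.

Bayes-Ball from F | ∅ reaches {H,J}.
P ∉ reach(F|∅) ⇒ F ⊥ P | ∅.

Yes — F ⊥ P | ∅.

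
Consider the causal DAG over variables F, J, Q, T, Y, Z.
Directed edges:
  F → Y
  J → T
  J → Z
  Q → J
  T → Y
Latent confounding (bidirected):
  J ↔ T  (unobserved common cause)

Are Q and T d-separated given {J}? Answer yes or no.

No — Q and T are d-connected given {J}.

Bayes-Ball from Q | {J} reaches {T,Y}.
T ∈ reach(Q|{J}) ⇒ Q ⊥̸ T | {J}.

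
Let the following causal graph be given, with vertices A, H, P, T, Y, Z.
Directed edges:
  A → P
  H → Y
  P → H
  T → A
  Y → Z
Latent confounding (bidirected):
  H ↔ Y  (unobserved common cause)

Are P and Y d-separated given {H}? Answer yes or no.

No — P and Y are d-connected given {H}.

Bayes-Ball from P | {H} reaches {A,T,Y,Z}.
Y ∈ reach(P|{H}) ⇒ P ⊥̸ Y | {H}.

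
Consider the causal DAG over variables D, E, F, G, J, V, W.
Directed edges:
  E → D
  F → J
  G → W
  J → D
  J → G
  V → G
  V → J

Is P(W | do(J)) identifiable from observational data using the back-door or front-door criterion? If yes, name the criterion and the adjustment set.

P(W|do(J)): backdoor, adjust for {V}.

desc(J)\{J}={D,G,W}; candidates ⊆ {E,F,V}.
size 0: {}; under {} J still reaches {F,G,V,W} ∋ W.
{V}: J⊥W given {V} in G with J→· removed — back-door holds.
P(W|do(J)) = Σ_{V} P(W|J,V)·P(V).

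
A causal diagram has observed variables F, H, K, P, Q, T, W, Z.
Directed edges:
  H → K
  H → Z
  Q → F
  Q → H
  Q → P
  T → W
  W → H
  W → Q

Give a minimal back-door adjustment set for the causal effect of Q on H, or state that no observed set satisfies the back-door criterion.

Q→H: minimal back-door set {W}.

desc(Q)\{Q}={F,H,K,P,Z}; candidates ⊆ {T,W}.
size 0: {}; under {} Q still reaches {H,K,T,W,Z} ∋ H.
{W}: Q⊥H given {W} in G with Q→· removed — back-door holds.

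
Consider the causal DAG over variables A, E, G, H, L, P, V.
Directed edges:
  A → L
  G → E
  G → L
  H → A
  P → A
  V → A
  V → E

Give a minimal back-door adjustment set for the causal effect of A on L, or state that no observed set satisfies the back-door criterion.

A→L: minimal back-door set ∅.

desc(A)\{A}={L}; candidates ⊆ {E,G,H,P,V}.
∅: A⊥L given ∅ in G with A→· removed — back-door holds.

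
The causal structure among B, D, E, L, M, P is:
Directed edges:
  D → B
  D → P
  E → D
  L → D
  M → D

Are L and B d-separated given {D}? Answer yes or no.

Yes — L ⊥ B | {D}.

Bayes-Ball from L | {D} reaches {E,M}.
B ∉ reach(L|{D}) ⇒ L ⊥ B | {D}.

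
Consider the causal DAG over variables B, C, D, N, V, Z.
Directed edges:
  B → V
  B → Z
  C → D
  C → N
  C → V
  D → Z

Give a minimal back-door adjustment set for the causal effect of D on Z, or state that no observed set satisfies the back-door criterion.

desc(D)\{D}={Z}; candidates ⊆ {B,C,N,V}.
∅: D⊥Z given ∅ in G with D→· removed — back-door holds.

D→Z: minimal back-door set ∅.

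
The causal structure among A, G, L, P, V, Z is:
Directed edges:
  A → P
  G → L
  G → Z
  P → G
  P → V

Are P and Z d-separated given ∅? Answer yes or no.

No — P and Z are d-connected given ∅.

Bayes-Ball from P | ∅ reaches {A,G,L,V,Z}.
Z ∈ reach(P|∅) ⇒ P ⊥̸ Z | ∅.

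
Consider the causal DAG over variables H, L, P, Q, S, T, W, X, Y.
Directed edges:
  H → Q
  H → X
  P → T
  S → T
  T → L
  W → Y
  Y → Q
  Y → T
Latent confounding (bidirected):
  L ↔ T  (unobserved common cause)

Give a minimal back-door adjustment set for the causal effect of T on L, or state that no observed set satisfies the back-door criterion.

desc(T)\{T}={L}; candidates ⊆ {H,P,Q,S,W,X,Y}.
T↔L: latent back-door arc(s) into T.
size 0: {}; under {} T still reaches {L,P,Q,S,W,Y} ∋ L.
size 1: {H}, {P}, {Q} …(+4); under {H} T still reaches {L,P,Q,S,W,Y} ∋ L.
size 2: {H,P}, {H,Q}, {H,S} …(+18); under {H,P} T still reaches {L,Q,S,W,Y} ∋ L.
T↔L cannot be blocked by any observed set — no back-door set.

T→L: no observed back-door set.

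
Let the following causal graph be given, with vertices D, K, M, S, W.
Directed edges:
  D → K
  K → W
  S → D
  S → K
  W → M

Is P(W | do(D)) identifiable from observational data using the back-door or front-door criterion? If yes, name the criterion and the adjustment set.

desc(D)\{D}={K,M,W}; candidates ⊆ {S}.
size 0: {}; under {} D still reaches {K,M,S,W} ∋ W.
{S}: D⊥W given {S} in G with D→· removed — back-door holds.
P(W|do(D)) = Σ_{S} P(W|D,S)·P(S).

P(W|do(D)): backdoor, adjust for {S}.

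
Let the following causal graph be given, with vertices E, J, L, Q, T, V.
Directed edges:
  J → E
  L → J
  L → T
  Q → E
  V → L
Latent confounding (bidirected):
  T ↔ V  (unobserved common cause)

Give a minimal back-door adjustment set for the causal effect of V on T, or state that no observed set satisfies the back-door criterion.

desc(V)\{V}={E,J,L,T}; candidates ⊆ {Q}.
V↔T: latent back-door arc(s) into V.
size 0: {}; under {} V still reaches {T} ∋ T.
size 1: {Q}; under {Q} V still reaches {T} ∋ T.
V↔T cannot be blocked by any observed set — no back-door set.

V→T: no observed back-door set.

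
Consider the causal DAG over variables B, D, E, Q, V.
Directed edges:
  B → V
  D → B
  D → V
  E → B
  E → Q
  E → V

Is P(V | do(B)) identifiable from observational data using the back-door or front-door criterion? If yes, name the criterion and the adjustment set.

desc(B)\{B}={V}; candidates ⊆ {D,E,Q}.
size 0: {}; under {} B still reaches {D,E,Q,V} ∋ V.
size 1: {D}, {E}, {Q}; under {D} B still reaches {E,Q,V} ∋ V.
{D,E}: B⊥V given {D,E} in G with B→· removed — back-door holds.
P(V|do(B)) = Σ_{D,E} P(V|B,D,E)·P(D,E).

P(V|do(B)): backdoor, adjust for {D, E}.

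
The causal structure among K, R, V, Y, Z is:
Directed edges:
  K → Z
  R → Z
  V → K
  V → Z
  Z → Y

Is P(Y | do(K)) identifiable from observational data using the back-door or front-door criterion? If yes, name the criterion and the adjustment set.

P(Y|do(K)): backdoor, adjust for {V}.

desc(K)\{K}={Y,Z}; candidates ⊆ {R,V}.
size 0: {}; under {} K still reaches {V,Y,Z} ∋ Y.
{V}: K⊥Y given {V} in G with K→· removed — back-door holds.
P(Y|do(K)) = Σ_{V} P(Y|K,V)·P(V).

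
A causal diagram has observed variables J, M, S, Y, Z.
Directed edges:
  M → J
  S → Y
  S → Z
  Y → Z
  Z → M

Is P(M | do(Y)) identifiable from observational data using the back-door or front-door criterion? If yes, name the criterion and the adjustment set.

P(M|do(Y)): backdoor, adjust for {S}.

desc(Y)\{Y}={J,M,Z}; candidates ⊆ {S}.
size 0: {}; under {} Y still reaches {J,M,S,Z} ∋ M.
{S}: Y⊥M given {S} in G with Y→· removed — back-door holds.
P(M|do(Y)) = Σ_{S} P(M|Y,S)·P(S).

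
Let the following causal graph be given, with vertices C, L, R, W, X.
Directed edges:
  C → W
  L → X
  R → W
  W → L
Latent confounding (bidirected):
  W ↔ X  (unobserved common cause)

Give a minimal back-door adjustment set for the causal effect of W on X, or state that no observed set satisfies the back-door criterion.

desc(W)\{W}={L,X}; candidates ⊆ {C,R}.
W↔X: latent back-door arc(s) into W.
size 0: {}; under {} W still reaches {C,R,X} ∋ X.
size 1: {C}, {R}; under {C} W still reaches {R,X} ∋ X.
size 2: {C,R}; under {C,R} W still reaches {X} ∋ X.
W↔X cannot be blocked by any observed set — no back-door set.

W→X: no observed back-door set.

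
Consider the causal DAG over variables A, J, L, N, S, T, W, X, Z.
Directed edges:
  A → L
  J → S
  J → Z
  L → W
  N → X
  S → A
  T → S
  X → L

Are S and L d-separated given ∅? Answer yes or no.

No — S and L are d-connected given ∅.

Bayes-Ball from S | ∅ reaches {A,J,L,T,W,Z}.
L ∈ reach(S|∅) ⇒ S ⊥̸ L | ∅.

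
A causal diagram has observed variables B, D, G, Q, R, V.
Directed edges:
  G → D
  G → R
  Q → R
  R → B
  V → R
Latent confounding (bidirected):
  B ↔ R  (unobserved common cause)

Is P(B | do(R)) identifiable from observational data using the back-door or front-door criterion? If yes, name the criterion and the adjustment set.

desc(R)\{R}={B}; candidates ⊆ {D,G,Q,V}.
R↔B: latent back-door arc(s) into R.
size 0: {}; under {} R still reaches {B,D,G,Q,V} ∋ B.
size 1: {D}, {G}, {Q} …(+1); under {D} R still reaches {B,G,Q,V} ∋ B.
size 2: {D,G}, {D,Q}, {D,V} …(+3); under {D,G} R still reaches {B,Q,V} ∋ B.
R↔B cannot be blocked by any observed set — no back-door set.
No mediator lies on a directed R→…→B path.
Neither criterion identifies P(B|do(R)) in this graph.

P(B|do(R)): not identifiable (no BD/FD set).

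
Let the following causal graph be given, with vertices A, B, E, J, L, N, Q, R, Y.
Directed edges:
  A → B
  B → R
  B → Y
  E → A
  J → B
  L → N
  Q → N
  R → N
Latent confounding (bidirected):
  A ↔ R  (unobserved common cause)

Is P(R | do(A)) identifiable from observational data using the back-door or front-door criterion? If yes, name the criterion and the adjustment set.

P(R|do(A)): frontdoor, adjust for {B}.

desc(A)\{A}={B,N,R,Y}; candidates ⊆ {E,J,L,Q}.
A↔R: latent back-door arc(s) into A.
size 0: {}; under {} A still reaches {E,N,R} ∋ R.
size 1: {E}, {J}, {L} …(+1); under {E} A still reaches {N,R} ∋ R.
size 2: {E,J}, {E,L}, {E,Q} …(+3); under {E,J} A still reaches {N,R} ∋ R.
A↔R cannot be blocked by any observed set — no back-door set.
{B}: (i) intercepts every directed A→R path; (ii) no back-door A→{B}; (iii) {A} blocks every back-door {B}→R. Front-door holds.
P(R|do(A)) = Σ_{B} P(B|A) Σ_{A'} P(R|B,A')P(A').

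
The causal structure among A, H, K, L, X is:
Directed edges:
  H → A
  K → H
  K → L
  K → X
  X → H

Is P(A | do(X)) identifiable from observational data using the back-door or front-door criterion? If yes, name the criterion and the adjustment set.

desc(X)\{X}={A,H}; candidates ⊆ {K,L}.
size 0: {}; under {} X still reaches {A,H,K,L} ∋ A.
{K}: X⊥A given {K} in G with X→· removed — back-door holds.
P(A|do(X)) = Σ_{K} P(A|X,K)·P(K).

P(A|do(X)): backdoor, adjust for {K}.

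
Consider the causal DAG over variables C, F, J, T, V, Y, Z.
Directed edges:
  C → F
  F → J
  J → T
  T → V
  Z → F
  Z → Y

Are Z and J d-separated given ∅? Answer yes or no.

No — Z and J are d-connected given ∅.

Bayes-Ball from Z | ∅ reaches {F,J,T,V,Y}.
J ∈ reach(Z|∅) ⇒ Z ⊥̸ J | ∅.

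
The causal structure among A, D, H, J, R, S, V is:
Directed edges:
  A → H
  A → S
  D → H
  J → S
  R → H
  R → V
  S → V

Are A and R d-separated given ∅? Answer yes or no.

Yes — A ⊥ R | ∅.

Bayes-Ball from A | ∅ reaches {H,S,V}.
R ∉ reach(A|∅) ⇒ A ⊥ R | ∅.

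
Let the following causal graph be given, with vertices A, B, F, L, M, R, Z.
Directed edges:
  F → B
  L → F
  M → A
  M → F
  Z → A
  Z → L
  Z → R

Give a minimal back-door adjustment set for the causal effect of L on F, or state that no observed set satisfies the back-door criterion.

desc(L)\{L}={B,F}; candidates ⊆ {A,M,R,Z}.
∅: L⊥F given ∅ in G with L→· removed — back-door holds.

L→F: minimal back-door set ∅.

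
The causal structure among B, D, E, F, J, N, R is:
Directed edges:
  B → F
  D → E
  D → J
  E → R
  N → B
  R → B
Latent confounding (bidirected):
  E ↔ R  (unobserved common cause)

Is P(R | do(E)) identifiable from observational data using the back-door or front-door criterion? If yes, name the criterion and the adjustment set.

P(R|do(E)): not identifiable (no BD/FD set).

desc(E)\{E}={B,F,R}; candidates ⊆ {D,J,N}.
E↔R: latent back-door arc(s) into E.
size 0: {}; under {} E still reaches {B,D,F,J,R} ∋ R.
size 1: {D}, {J}, {N}; under {D} E still reaches {B,F,R} ∋ R.
size 2: {D,J}, {D,N}, {J,N}; under {D,J} E still reaches {B,F,R} ∋ R.
E↔R cannot be blocked by any observed set — no back-door set.
No mediator lies on a directed E→…→R path.
Neither criterion identifies P(R|do(E)) in this graph.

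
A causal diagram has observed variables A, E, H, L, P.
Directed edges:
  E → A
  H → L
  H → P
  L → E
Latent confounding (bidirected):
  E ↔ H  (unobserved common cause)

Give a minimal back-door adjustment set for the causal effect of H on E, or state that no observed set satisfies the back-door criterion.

H→E: no observed back-door set.

desc(H)\{H}={A,E,L,P}; candidates ⊆ {—}.
H↔E: latent back-door arc(s) into H.
size 0: {}; under {} H still reaches {A,E} ∋ E.
H↔E cannot be blocked by any observed set — no back-door set.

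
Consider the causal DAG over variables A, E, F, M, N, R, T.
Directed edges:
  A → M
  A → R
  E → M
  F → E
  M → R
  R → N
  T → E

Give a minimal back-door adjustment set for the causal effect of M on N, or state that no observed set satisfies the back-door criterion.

M→N: minimal back-door set {A}.

desc(M)\{M}={N,R}; candidates ⊆ {A,E,F,T}.
size 0: {}; under {} M still reaches {A,E,F,N,R,T} ∋ N.
{A}: M⊥N given {A} in G with M→· removed — back-door holds.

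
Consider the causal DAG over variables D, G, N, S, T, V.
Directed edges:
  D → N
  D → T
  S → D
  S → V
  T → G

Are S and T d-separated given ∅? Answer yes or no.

Bayes-Ball from S | ∅ reaches {D,G,N,T,V}.
T ∈ reach(S|∅) ⇒ S ⊥̸ T | ∅.

No — S and T are d-connected given ∅.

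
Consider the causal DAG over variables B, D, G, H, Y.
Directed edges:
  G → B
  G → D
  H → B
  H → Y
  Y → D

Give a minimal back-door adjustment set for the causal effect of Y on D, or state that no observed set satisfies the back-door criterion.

Y→D: minimal back-door set ∅.

desc(Y)\{Y}={D}; candidates ⊆ {B,G,H}.
∅: Y⊥D given ∅ in G with Y→· removed — back-door holds.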